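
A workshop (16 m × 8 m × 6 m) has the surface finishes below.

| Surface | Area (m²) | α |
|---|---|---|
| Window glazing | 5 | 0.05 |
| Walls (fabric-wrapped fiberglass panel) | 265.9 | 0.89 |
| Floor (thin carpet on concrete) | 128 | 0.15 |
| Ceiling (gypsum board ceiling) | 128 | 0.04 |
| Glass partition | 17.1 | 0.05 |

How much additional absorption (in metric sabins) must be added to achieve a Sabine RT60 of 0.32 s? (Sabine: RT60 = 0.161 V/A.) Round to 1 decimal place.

Total absorption A₁ = 5×0.05 + 265.9×0.89 + 128×0.15 + 128×0.04 + 17.1×0.05
  = 0.250 + 236.651 + 19.200 + 5.120 + 0.855 = 262.076 m² sabins.
For T = 0.32 s, need A₂ = 0.161·V/T = 0.161·768/0.32 = 386.400 sabins.
Shortfall: 386.400 − 262.076 = 124.3 sabins.

124.3 sabins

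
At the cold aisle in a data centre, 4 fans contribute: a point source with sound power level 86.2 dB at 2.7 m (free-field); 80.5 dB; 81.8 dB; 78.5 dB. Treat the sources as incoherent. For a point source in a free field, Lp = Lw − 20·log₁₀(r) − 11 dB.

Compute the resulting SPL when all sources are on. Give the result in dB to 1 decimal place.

Source at 2.7 m: Lp = 86.2 − 20·log₁₀(2.7) − 11 = 66.6 dB.
Σ 10^(Lᵢ/10) = 3.389e+08.
Back to dB: 10·log₁₀ Σ = 85.3 dB.

85.3 dB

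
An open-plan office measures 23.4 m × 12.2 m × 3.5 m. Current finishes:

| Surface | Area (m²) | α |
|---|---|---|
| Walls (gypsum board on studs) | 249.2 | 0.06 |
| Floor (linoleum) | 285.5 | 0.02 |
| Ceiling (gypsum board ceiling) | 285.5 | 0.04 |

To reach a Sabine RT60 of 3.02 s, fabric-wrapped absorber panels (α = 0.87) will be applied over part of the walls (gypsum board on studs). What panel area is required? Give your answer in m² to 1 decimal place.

Total absorption A₁ = 249.2×0.06 + 285.5×0.02 + 285.5×0.04
  = 14.952 + 5.710 + 11.420 = 32.082 m² sabins.
Required A₂ = 0.161·999.18/3.02 = 53.268 sabins.
Absorption to add: 53.268 − 32.082 = 21.186 sabins.
Net gain per m²: Δα = 0.87 − 0.06 = 0.81.
Panel area = 21.186 / 0.81 = 26.2 m².

26.2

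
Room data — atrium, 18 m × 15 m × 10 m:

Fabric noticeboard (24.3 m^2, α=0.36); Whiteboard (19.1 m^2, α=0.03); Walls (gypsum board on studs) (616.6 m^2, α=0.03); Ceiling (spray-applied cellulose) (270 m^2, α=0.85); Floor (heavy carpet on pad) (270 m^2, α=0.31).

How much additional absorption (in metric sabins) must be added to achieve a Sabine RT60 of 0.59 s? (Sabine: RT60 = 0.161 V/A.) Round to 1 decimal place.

395.8 sabins

Equivalent absorption area: A₁ = 24.3×0.36 + 19.1×0.03 + 616.6×0.03 + 270×0.85 + 270×0.31 = 341.019 m^2.
Target A₂ = 0.161·2700/0.59 = 736.780 sabins (V = 2700 m³).
Additional absorption ΔA = 736.780 − 341.019 = 395.8 sabins.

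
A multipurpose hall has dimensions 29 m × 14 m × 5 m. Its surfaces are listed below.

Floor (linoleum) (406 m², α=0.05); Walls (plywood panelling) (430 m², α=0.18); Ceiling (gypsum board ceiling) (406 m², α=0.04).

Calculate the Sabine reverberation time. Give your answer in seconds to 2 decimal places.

Equivalent absorption area: A = 406×0.05 + 430×0.18 + 406×0.04 = 113.940 m².
Volume V = 29 × 14 × 5 = 2030 m³.
RT60 = 0.161 · V / A = 0.161 × 2030 / 113.940 = 2.87 s.

2.87 sec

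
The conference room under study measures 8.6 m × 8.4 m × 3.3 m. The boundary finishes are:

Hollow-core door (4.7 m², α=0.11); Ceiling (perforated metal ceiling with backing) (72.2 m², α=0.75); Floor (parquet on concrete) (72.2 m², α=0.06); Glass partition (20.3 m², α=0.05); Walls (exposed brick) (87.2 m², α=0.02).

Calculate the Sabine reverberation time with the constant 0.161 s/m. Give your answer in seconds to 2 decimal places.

Total absorption A = 4.7*0.11 + 72.2*0.75 + 72.2*0.06 + 20.3*0.05 + 87.2*0.02
  = 0.517 + 54.150 + 4.332 + 1.015 + 1.744 = 61.758 m² sabins.
Volume V = 8.6 × 8.4 × 3.3 = 238.392 m³.
T = 0.161 V/A = 0.161·238.392/61.758 = 0.62 s.

0.62 sec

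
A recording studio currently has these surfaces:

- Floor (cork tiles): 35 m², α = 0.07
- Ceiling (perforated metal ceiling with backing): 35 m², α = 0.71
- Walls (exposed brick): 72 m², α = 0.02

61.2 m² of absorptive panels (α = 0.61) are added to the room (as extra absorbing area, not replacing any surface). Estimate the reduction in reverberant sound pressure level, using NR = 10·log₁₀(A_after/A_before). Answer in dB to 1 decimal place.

3.6 dB

Total absorption A_before = 35×0.07 + 35×0.71 + 72×0.02
  = 2.450 + 24.850 + 1.440 = 28.740 m² sabins.
Added absorption = 61.2 × 0.61 = 37.332 sabins.
New total A_after = 66.072 sabins.
Reduction = 10 log₁₀(A_after/A_before) = 10 log₁₀(2.2990) = 3.6 dB.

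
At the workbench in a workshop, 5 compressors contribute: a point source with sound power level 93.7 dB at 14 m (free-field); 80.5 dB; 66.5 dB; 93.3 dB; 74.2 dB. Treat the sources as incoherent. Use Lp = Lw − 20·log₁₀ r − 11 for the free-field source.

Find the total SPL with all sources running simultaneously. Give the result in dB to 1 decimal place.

93.6 dB

Source at 14 m: Lp = 93.7 − 20·log₁₀(14) − 11 = 59.8 dB.
Σ 10^(Lᵢ/10) = 2.282e+09.
Combined level = 10 log₁₀(2.282e+09) = 93.6 dB.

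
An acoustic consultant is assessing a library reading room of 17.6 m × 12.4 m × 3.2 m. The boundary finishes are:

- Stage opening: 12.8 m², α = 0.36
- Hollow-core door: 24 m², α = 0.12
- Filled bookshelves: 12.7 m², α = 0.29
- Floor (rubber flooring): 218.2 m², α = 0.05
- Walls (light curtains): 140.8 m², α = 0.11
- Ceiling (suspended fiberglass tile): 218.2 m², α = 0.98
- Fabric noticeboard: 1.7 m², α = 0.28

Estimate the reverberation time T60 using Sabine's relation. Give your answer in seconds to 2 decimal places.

0.45 seconds

A = Σ Sᵢαᵢ = 12.8·0.36 + 24·0.12 + 12.7·0.29 + 218.2·0.05 + 140.8·0.11 + 218.2·0.98 + 1.7·0.28 = 251.881 sabins.
Volume V = 17.6 × 12.4 × 3.2 = 698.368 m³.
T = 0.161 V/A = 0.161·698.368/251.881 = 0.45 s.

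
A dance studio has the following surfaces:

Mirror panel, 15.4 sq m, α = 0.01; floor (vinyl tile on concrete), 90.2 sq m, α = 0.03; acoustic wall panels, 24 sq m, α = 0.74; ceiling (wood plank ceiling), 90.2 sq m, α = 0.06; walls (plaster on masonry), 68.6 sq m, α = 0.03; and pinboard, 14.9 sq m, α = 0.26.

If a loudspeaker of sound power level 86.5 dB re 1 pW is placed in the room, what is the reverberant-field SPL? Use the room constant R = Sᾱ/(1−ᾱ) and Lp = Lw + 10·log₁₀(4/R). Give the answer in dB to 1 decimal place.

A = 31.964 sabins; S = 303.3 sq m.
ᾱ = 0.1054, so room constant R = A/(1−ᾱ) = 35.730 sq m.
Lp = 86.5 + 10·log₁₀(4/35.730) = 86.5 + (-9.51) = 77.0 dB.

77.0 dB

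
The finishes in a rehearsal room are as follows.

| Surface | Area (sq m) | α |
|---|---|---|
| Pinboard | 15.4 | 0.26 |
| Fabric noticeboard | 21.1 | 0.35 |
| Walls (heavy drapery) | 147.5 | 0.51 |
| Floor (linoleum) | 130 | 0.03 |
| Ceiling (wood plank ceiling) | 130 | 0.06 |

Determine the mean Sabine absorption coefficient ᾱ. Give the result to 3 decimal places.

0.221

Total surface area S = 444.0 sq m.
A = 15.4×0.26 + 21.1×0.35 + 147.5×0.51 + 130×0.03 + 130×0.06 = 98.314 sabins.
ᾱ = A/S = 0.221.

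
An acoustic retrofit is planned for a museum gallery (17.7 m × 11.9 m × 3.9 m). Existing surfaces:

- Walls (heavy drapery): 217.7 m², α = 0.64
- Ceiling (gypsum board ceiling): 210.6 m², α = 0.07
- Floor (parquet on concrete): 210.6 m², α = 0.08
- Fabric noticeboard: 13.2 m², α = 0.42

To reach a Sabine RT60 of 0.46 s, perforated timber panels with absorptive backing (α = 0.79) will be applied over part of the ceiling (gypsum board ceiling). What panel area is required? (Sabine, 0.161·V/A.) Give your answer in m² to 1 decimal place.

A₁ = Σ Sᵢαᵢ = 217.7×0.64 + 210.6×0.07 + 210.6×0.08 + 13.2×0.42 = 176.462 sabins.
V = 821.457 m³. Target absorption A₂ = 0.161 × 821.457 / 0.46 = 287.510 sabins.
ΔA needed = 287.510 − 176.462 = 111.048 sabins.
Each m² of panel replacing the ceiling (gypsum board ceiling) adds (0.79 − 0.07) = 0.72 sabins.
Panel area = 111.048 / 0.72 = 154.2 m².

154.2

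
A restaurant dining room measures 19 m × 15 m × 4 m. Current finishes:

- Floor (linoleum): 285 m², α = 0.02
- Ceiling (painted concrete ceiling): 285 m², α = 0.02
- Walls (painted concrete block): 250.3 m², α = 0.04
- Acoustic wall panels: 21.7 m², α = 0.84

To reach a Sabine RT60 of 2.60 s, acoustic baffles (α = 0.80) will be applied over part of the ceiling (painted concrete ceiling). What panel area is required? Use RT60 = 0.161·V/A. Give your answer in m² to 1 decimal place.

39.7

A₁ = Σ Sᵢαᵢ = 285·0.02 + 285·0.02 + 250.3·0.04 + 21.7·0.84 = 39.640 sabins.
V = 1140 m³. Target absorption A₂ = 0.161 × 1140 / 2.60 = 70.592 sabins.
Absorption to add: 70.592 − 39.640 = 30.952 sabins.
Each m² of panel replacing the ceiling (painted concrete ceiling) adds (0.80 − 0.02) = 0.78 sabins.
Area = ΔA/Δα = 30.952/0.78 = 39.7 m².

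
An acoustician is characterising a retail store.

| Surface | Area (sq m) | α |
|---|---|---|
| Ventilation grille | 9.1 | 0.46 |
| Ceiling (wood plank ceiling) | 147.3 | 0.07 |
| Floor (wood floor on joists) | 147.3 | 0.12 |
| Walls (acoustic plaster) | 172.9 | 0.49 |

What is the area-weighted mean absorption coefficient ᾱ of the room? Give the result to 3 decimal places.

0.245

S = Σ Sᵢ = 9.1 + 147.3 + 147.3 + 172.9 = 476.6 sq m.
A = 9.1*0.46 + 147.3*0.07 + 147.3*0.12 + 172.9*0.49 = 116.894 sabins.
ᾱ = 116.894 / 476.6 = 0.245.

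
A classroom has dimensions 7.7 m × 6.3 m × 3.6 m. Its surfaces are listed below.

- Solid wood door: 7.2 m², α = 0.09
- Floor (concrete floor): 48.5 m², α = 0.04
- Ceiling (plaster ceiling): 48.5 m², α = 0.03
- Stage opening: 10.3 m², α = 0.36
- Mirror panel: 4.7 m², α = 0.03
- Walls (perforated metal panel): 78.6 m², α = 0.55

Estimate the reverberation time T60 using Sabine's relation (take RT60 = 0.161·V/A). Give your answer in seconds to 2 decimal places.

Summing Sᵢαᵢ: 0.648 + 1.940 + 1.455 + 3.708 + 0.141 + 43.230 → A = 51.122 sabins.
V = 7.7·6.3·3.6 = 174.636 m³.
RT60 = 0.161 · V / A = 0.161 × 174.636 / 51.122 = 0.55 s.

0.55 sec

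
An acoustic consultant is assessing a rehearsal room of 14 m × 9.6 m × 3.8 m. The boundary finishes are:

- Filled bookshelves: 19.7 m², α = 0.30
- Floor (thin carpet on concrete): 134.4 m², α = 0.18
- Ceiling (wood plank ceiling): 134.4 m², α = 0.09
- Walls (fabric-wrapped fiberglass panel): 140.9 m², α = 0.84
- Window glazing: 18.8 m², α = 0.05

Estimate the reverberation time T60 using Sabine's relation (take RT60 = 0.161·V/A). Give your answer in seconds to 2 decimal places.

0.51 sec

A = Σ Sᵢαᵢ = 19.7·0.30 + 134.4·0.18 + 134.4·0.09 + 140.9·0.84 + 18.8·0.05 = 161.494 sabins.
Room volume: 510.72 m³.
RT60 = 0.161 · V / A = 0.161 × 510.72 / 161.494 = 0.51 s.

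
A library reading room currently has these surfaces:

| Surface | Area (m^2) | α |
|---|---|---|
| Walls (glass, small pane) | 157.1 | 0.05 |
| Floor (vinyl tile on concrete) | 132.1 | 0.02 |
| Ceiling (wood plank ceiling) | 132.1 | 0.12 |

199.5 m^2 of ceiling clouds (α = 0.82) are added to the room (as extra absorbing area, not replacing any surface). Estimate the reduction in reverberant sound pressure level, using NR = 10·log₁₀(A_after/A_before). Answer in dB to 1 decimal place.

8.6 dB

Summing Sᵢαᵢ: 7.855 + 2.642 + 15.852 → A_before = 26.349 sabins.
Added absorption = 199.5 × 0.82 = 163.590 sabins.
New total A_after = 189.939 sabins.
NR = 10·log₁₀(189.939/26.349) = 8.6 dB.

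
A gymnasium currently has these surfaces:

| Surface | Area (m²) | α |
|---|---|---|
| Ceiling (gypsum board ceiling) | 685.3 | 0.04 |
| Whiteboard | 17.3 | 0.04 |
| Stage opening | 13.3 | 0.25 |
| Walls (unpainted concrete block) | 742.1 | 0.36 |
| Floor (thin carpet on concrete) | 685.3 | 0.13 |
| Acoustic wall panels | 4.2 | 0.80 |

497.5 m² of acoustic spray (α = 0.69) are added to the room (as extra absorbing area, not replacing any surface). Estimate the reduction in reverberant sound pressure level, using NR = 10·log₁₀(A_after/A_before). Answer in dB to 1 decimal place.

Summing Sᵢαᵢ: 27.412 + 0.692 + 3.325 + 267.156 + 89.089 + 3.360 → A_before = 391.034 sabins.
Treatment contributes 497.5·0.69 = 343.275 sabins.
New total A_after = 734.309 sabins.
Reduction = 10 log₁₀(A_after/A_before) = 10 log₁₀(1.8779) = 2.7 dB.

2.7 dB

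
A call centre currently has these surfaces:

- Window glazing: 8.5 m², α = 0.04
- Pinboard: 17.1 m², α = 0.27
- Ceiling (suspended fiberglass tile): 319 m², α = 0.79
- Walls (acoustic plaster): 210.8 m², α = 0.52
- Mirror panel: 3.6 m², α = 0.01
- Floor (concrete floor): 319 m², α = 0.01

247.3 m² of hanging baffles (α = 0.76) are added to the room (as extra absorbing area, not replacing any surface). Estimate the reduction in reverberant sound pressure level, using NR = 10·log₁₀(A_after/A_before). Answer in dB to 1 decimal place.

Equivalent absorption area: A_before = 8.5×0.04 + 17.1×0.27 + 319×0.79 + 210.8×0.52 + 3.6×0.01 + 319×0.01 = 369.809 m².
Treatment contributes 247.3·0.76 = 187.948 sabins.
A_after = 369.809 + 187.948 = 557.757 sabins.
Reduction = 10 log₁₀(A_after/A_before) = 10 log₁₀(1.5082) = 1.8 dB.

1.8 dB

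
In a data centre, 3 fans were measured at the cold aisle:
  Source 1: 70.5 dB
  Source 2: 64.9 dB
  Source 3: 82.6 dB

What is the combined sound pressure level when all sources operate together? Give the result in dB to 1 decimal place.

Sum in the linear (power) domain: Σ 10^(Lᵢ/10) = 10^(70.5/10) + 10^(64.9/10) + 10^(82.6/10) = 1.963e+08.
Back to dB: 10·log₁₀ Σ = 82.9 dB.

82.9 dB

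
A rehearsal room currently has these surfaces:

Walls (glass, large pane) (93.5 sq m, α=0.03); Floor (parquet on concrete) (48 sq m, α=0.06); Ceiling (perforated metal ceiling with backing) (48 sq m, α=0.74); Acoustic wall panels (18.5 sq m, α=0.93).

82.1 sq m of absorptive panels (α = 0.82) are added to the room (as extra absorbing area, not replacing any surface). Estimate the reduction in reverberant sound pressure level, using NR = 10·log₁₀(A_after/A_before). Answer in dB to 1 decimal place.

3.3 dB

Equivalent absorption area: A_before = 93.5·0.03 + 48·0.06 + 48·0.74 + 18.5·0.93 = 58.410 sq m.
Treatment contributes 82.1·0.82 = 67.322 sabins.
A_after = 58.410 + 67.322 = 125.732 sabins.
NR = 10·log₁₀(125.732/58.410) = 3.3 dB.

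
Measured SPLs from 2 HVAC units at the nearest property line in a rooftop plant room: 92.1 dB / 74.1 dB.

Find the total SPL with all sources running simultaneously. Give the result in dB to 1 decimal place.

Σ 10^(Lᵢ/10) = 1.648e+09.
Back to dB: 10·log₁₀ Σ = 92.2 dB.

92.2 dB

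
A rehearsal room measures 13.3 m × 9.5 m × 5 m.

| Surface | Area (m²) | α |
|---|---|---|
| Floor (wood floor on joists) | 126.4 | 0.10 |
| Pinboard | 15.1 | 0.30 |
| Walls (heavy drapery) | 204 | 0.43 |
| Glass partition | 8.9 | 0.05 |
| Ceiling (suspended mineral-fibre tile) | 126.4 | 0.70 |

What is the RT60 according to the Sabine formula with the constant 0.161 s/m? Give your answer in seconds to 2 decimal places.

0.52 s

Equivalent absorption area: A = 126.4*0.10 + 15.1*0.30 + 204*0.43 + 8.9*0.05 + 126.4*0.70 = 193.815 m².
V = 13.3·9.5·5 = 631.75 m³.
Sabine: RT60 = 0.161 × 631.75 / 193.815 = 0.52 s.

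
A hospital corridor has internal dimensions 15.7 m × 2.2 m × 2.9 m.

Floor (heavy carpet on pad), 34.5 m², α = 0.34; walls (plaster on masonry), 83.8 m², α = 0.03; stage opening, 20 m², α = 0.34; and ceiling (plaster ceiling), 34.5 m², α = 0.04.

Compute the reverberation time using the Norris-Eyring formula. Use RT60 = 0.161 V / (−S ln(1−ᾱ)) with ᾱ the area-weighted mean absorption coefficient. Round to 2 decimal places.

0.67 s

S = Σ Sᵢ = 172.8 m².
Σ(Sᵢαᵢ) = 34.5·0.34 + 83.8·0.03 + 20·0.34 + 34.5·0.04 = 22.424.
Mean coefficient ᾱ = A/S = 0.1298.
−S·ln(1−ᾱ) = −172.8 × ln(1 − 0.1298) = 24.025.
V = 15.7 × 2.2 × 2.9 = 100.166 m³.
RT60 = 0.161 × 100.166 / 24.025 = 0.67 s.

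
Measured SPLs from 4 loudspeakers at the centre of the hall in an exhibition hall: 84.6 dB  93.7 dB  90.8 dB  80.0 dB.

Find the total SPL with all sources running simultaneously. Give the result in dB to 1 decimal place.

95.9 dB

Sum in the linear (power) domain: Σ 10^(Lᵢ/10) = 10^(84.6/10) + 10^(93.7/10) + 10^(90.8/10) + 10^(80.0/10) = 3.935e+09.
L_total = 10·log₁₀(3.935e+09) = 95.9 dB.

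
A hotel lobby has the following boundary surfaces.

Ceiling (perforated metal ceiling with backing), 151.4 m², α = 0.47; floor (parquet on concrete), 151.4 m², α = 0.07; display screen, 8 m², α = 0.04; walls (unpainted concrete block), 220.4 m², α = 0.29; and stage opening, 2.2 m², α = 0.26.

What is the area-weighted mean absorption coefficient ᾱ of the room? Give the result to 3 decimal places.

0.275

Total surface area S = 533.4 m².
A = 151.4·0.47 + 151.4·0.07 + 8·0.04 + 220.4·0.29 + 2.2·0.26 = 146.564 sabins.
ᾱ = A/S = 0.275.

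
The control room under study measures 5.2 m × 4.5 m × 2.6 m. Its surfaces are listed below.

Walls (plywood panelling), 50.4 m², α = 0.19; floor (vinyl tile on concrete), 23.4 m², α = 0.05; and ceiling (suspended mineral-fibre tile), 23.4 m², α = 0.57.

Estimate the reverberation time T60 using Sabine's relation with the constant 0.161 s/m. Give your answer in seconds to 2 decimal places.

Equivalent absorption area: A = 50.4*0.19 + 23.4*0.05 + 23.4*0.57 = 24.084 m².
Room volume: 60.84 m³.
T = 0.161 V/A = 0.161·60.84/24.084 = 0.41 s.

0.41 sec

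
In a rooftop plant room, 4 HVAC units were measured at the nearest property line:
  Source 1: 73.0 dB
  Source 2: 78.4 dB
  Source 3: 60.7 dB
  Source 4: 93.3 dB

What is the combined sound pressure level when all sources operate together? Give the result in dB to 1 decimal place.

Σ 10^(Lᵢ/10) = 2.228e+09.
Combined level = 10 log₁₀(2.228e+09) = 93.5 dB.

93.5 dB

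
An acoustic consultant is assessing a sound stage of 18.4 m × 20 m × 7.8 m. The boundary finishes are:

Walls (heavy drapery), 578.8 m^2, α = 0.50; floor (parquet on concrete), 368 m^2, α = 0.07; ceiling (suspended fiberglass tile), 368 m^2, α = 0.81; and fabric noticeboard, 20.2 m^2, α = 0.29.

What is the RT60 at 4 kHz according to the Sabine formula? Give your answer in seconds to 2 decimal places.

0.75 s

A = Σ Sᵢαᵢ = 578.8*0.50 + 368*0.07 + 368*0.81 + 20.2*0.29 = 619.098 sabins.
V = 18.4·20·7.8 = 2870.4 m³.
Sabine: RT60 = 0.161 × 2870.4 / 619.098 = 0.75 s.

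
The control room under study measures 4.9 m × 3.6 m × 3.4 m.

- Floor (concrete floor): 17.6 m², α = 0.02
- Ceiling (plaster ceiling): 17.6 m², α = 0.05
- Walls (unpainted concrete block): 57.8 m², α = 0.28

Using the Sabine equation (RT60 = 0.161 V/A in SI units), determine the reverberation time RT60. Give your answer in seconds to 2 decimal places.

Equivalent absorption area: A = 17.6·0.02 + 17.6·0.05 + 57.8·0.28 = 17.416 m².
V = 4.9·3.6·3.4 = 59.976 m³.
RT60 = 0.161 · V / A = 0.161 × 59.976 / 17.416 = 0.55 s.

0.55 s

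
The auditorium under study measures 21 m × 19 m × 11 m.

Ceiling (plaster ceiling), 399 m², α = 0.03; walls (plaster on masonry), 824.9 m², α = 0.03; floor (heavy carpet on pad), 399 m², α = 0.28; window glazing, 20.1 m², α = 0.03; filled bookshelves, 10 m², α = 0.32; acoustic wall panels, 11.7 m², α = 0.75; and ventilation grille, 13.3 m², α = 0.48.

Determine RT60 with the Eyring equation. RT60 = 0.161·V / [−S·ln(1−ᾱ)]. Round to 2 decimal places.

4.01 s

Total surface area S = 399 + 824.9 + 399 + 20.1 + 10 + 11.7 + 13.3 = 1678.0 m².
Absorption A = 399×0.03 + 824.9×0.03 + 399×0.28 + 20.1×0.03 + 10×0.32 + 11.7×0.75 + 13.3×0.48 = 167.399 sabins.
ᾱ = 167.399 / 1678.0 = 0.0998.
Eyring denominator: −S ln(1−ᾱ) = 176.422.
V = 21 × 19 × 11 = 4389 m³.
T = 0.161·V/[−S·ln(1−ᾱ)] = 0.161·4389/176.422 = 4.01 s.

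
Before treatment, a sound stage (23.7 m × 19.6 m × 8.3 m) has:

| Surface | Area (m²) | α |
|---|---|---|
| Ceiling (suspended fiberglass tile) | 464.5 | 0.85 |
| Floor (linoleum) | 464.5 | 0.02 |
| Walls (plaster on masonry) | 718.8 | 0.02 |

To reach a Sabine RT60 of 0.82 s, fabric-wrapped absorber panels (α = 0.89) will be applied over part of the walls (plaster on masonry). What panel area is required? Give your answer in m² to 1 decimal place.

A₁ = Σ Sᵢαᵢ = 464.5·0.85 + 464.5·0.02 + 718.8·0.02 = 418.491 sabins.
Required A₂ = 0.161·3855.516/0.82 = 756.998 sabins.
Absorption to add: 756.998 − 418.491 = 338.507 sabins.
Net gain per m²: Δα = 0.89 − 0.02 = 0.87.
Area = ΔA/Δα = 338.507/0.87 = 389.1 m².

389.1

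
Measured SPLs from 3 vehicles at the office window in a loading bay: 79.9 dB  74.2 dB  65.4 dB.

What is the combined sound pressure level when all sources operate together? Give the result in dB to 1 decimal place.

81.1 dB

Sum in the linear (power) domain: Σ 10^(Lᵢ/10) = 10^(79.9/10) + 10^(74.2/10) + 10^(65.4/10) = 1.275e+08.
Back to dB: 10·log₁₀ Σ = 81.1 dB.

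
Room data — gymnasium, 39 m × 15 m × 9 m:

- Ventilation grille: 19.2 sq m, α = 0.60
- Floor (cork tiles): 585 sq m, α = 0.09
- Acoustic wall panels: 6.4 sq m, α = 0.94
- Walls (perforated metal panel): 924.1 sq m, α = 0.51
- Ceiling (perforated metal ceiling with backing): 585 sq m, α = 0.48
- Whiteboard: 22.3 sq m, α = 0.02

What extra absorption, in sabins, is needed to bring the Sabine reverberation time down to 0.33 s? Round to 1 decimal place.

Summing Sᵢαᵢ: 11.520 + 52.650 + 6.016 + 471.291 + 280.800 + 0.446 → A₁ = 822.723 sabins.
For T = 0.33 s, need A₂ = 0.161·V/T = 0.161·5265/0.33 = 2568.682 sabins.
Shortfall: 2568.682 − 822.723 = 1746.0 sabins.

1746.0 sabins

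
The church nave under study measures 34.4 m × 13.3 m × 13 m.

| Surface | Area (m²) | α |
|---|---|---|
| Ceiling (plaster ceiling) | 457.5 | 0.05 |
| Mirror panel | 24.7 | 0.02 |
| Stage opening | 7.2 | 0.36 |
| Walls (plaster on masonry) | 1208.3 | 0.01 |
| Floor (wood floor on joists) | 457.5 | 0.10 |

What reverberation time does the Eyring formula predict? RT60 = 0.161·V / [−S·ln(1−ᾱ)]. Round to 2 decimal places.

Total surface area S = 457.5 + 24.7 + 7.2 + 1208.3 + 457.5 = 2155.2 m².
Σ(Sᵢαᵢ) = 457.5·0.05 + 24.7·0.02 + 7.2·0.36 + 1208.3·0.01 + 457.5·0.10 = 83.794.
ᾱ = 83.794 / 2155.2 = 0.0389.
Eyring denominator: −S ln(1−ᾱ) = 85.511.
V = 34.4 × 13.3 × 13 = 5947.76 m³.
RT60 = 0.161 × 5947.76 / 85.511 = 11.20 s.

11.20 seconds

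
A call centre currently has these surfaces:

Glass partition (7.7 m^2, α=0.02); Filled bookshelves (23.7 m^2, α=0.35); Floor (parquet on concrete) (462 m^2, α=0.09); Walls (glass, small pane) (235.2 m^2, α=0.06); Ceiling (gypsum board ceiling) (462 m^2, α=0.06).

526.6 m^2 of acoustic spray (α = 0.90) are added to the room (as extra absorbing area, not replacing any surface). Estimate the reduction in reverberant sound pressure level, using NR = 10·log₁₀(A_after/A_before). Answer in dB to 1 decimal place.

A_before = Σ Sᵢαᵢ = 7.7×0.02 + 23.7×0.35 + 462×0.09 + 235.2×0.06 + 462×0.06 = 91.861 sabins.
Treatment contributes 526.6·0.90 = 473.940 sabins.
A_after = 91.861 + 473.940 = 565.801 sabins.
NR = 10·log₁₀(565.801/91.861) = 7.9 dB.

7.9 dB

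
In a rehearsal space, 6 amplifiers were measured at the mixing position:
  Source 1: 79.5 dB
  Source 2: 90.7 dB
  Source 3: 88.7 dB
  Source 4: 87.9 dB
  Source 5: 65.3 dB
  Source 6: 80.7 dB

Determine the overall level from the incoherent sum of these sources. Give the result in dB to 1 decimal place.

Σ 10^(Lᵢ/10) = 2.743e+09.
Back to dB: 10·log₁₀ Σ = 94.4 dB.

94.4 dB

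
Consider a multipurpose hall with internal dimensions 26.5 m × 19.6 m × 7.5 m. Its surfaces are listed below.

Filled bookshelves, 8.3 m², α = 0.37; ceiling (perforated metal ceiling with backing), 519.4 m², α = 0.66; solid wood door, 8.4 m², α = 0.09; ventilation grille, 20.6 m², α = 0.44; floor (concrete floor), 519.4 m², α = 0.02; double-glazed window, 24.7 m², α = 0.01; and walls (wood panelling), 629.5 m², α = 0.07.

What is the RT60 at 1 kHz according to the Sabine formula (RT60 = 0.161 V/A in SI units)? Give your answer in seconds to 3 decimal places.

1.528 sec

Total absorption A = 8.3·0.37 + 519.4·0.66 + 8.4·0.09 + 20.6·0.44 + 519.4·0.02 + 24.7·0.01 + 629.5·0.07
  = 3.071 + 342.804 + 0.756 + 9.064 + 10.388 + 0.247 + 44.065 = 410.395 m² sabins.
V = 26.5·19.6·7.5 = 3895.5 m³.
Sabine: RT60 = 0.161 × 3895.5 / 410.395 = 1.528 s.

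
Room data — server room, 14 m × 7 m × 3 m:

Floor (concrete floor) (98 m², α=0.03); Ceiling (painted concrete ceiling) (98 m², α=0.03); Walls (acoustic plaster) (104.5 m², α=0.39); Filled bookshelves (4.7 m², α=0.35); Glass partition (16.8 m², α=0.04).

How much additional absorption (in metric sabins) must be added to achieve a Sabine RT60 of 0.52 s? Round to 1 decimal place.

A₁ = Σ Sᵢαᵢ = 98×0.03 + 98×0.03 + 104.5×0.39 + 4.7×0.35 + 16.8×0.04 = 48.952 sabins.
V = 294 m³. Required absorption A₂ = 0.161 × 294 / 0.52 = 91.027 sabins.
Additional absorption ΔA = 91.027 − 48.952 = 42.1 sabins.

42.1 sabins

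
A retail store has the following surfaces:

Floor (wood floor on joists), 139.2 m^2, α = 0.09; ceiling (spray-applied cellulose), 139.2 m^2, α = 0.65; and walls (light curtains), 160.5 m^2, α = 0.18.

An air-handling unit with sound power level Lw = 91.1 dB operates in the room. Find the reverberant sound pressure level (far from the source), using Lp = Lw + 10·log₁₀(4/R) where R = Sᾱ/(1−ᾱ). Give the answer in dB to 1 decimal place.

74.4 dB

A = 131.898 sabins; S = 438.9 m^2.
ᾱ = 0.3005, so room constant R = A/(1−ᾱ) = 188.560 m^2.
Lp = 91.1 + 10·log₁₀(4/188.560) = 91.1 + (-16.73) = 74.4 dB.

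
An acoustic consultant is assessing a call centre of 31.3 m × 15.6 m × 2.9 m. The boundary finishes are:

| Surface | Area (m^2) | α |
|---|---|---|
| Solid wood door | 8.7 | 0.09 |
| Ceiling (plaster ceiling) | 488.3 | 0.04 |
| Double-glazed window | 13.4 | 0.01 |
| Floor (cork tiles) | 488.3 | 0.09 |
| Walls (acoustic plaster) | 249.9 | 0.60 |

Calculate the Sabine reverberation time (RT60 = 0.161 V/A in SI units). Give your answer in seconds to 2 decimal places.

1.06 s

Total absorption A = 8.7×0.09 + 488.3×0.04 + 13.4×0.01 + 488.3×0.09 + 249.9×0.60
  = 0.783 + 19.532 + 0.134 + 43.947 + 149.940 = 214.336 m^2 sabins.
V = 31.3·15.6·2.9 = 1416.012 m³.
RT60 = 0.161 · V / A = 0.161 × 1416.012 / 214.336 = 1.06 s.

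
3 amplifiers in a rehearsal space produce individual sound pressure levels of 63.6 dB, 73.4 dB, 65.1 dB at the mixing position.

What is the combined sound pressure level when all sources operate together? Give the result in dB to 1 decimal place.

Converting to relative power and adding: 10^(63.6/10) + 10^(73.4/10) + 10^(65.1/10) = 2.74e+07.
Back to dB: 10·log₁₀ Σ = 74.4 dB.

74.4 dB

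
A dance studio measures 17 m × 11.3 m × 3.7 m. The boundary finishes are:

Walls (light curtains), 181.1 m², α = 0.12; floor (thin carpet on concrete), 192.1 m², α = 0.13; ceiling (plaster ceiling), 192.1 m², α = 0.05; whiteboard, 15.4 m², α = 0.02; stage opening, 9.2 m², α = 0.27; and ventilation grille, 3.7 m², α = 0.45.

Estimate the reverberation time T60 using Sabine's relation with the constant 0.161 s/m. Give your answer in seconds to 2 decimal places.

1.88 seconds

Equivalent absorption area: A = 181.1*0.12 + 192.1*0.13 + 192.1*0.05 + 15.4*0.02 + 9.2*0.27 + 3.7*0.45 = 60.767 m².
V = 17·11.3·3.7 = 710.77 m³.
RT60 = 0.161 · V / A = 0.161 × 710.77 / 60.767 = 1.88 s.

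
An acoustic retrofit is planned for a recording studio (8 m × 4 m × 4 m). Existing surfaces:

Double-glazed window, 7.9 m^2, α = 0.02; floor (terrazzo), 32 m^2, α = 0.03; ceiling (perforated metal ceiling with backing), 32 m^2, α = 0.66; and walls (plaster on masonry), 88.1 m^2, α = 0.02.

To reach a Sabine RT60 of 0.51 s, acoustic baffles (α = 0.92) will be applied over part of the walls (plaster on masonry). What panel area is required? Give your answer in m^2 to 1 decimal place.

Equivalent absorption area: A₁ = 7.9×0.02 + 32×0.03 + 32×0.66 + 88.1×0.02 = 24.000 m^2.
V = 128 m³. Target absorption A₂ = 0.161 × 128 / 0.51 = 40.408 sabins.
ΔA needed = 40.408 − 24.000 = 16.408 sabins.
Net gain per m^2: Δα = 0.92 − 0.02 = 0.90.
Area = ΔA/Δα = 16.408/0.90 = 18.2 m^2.

18.2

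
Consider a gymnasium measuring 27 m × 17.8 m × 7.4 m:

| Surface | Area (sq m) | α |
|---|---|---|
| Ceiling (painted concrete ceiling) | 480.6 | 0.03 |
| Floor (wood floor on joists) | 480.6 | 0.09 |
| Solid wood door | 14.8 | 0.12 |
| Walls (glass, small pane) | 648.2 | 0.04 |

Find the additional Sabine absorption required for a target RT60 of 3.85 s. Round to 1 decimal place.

Equivalent absorption area: A₁ = 480.6×0.03 + 480.6×0.09 + 14.8×0.12 + 648.2×0.04 = 85.376 sq m.
Target A₂ = 0.161·3556.44/3.85 = 148.724 sabins (V = 3556.44 m³).
Additional absorption ΔA = 148.724 − 85.376 = 63.3 sabins.

63.3 sabins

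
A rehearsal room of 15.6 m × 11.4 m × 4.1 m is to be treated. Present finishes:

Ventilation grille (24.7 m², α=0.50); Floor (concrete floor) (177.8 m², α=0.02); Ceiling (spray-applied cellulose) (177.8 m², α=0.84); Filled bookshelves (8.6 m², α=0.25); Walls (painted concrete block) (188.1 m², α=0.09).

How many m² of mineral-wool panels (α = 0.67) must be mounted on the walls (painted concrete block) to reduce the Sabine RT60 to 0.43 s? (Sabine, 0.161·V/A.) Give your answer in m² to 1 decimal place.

152.9

Total absorption A₁ = 24.7*0.50 + 177.8*0.02 + 177.8*0.84 + 8.6*0.25 + 188.1*0.09
  = 12.350 + 3.556 + 149.352 + 2.150 + 16.929 = 184.337 m² sabins.
Required A₂ = 0.161·729.144/0.43 = 273.005 sabins.
ΔA needed = 273.005 − 184.337 = 88.668 sabins.
Net gain per m²: Δα = 0.67 − 0.09 = 0.58.
Panel area = 88.668 / 0.58 = 152.9 m².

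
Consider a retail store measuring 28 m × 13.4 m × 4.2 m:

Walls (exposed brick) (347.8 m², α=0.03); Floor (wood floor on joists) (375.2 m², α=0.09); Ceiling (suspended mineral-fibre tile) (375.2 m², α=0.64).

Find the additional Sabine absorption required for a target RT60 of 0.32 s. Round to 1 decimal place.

508.5 sabins

A₁ = Σ Sᵢαᵢ = 347.8·0.03 + 375.2·0.09 + 375.2·0.64 = 284.330 sabins.
Target A₂ = 0.161·1575.84/0.32 = 792.844 sabins (V = 1575.84 m³).
ΔA = A₂ − A₁ = 792.844 − 284.330 = 508.5 sabins.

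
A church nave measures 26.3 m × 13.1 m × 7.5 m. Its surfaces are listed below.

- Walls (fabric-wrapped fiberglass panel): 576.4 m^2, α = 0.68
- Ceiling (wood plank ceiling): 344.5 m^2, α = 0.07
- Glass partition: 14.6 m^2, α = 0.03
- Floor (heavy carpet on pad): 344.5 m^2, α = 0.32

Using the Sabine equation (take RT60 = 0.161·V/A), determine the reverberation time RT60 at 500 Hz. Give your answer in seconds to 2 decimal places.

Equivalent absorption area: A = 576.4*0.68 + 344.5*0.07 + 14.6*0.03 + 344.5*0.32 = 526.745 m^2.
V = 26.3·13.1·7.5 = 2583.975 m³.
RT60 = 0.161 · V / A = 0.161 × 2583.975 / 526.745 = 0.79 s.

0.79 seconds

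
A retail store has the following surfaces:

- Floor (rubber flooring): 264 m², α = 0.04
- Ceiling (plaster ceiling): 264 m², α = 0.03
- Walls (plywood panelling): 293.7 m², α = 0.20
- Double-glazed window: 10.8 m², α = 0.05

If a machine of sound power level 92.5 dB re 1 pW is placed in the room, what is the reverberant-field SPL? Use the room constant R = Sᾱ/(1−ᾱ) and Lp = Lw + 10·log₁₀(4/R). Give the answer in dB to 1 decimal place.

A = 77.760 sabins; S = 832.5 m².
ᾱ = 0.0934, so room constant R = A/(1−ᾱ) = 85.771 m².
Lp = Lw + 10 log₁₀(4/R) = 92.5 -13.31 = 79.2 dB.

79.2 dB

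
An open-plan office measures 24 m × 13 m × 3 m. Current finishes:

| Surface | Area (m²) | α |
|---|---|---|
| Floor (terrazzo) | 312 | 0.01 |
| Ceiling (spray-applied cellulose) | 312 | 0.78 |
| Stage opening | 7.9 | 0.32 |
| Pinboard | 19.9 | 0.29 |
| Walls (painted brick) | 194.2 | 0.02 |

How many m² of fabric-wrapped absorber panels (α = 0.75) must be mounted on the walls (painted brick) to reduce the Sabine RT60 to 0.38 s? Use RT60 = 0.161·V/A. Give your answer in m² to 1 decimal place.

188.9

Total absorption A₁ = 312*0.01 + 312*0.78 + 7.9*0.32 + 19.9*0.29 + 194.2*0.02
  = 3.120 + 243.360 + 2.528 + 5.771 + 3.884 = 258.663 m² sabins.
V = 936 m³. Target absorption A₂ = 0.161 × 936 / 0.38 = 396.568 sabins.
Absorption to add: 396.568 − 258.663 = 137.905 sabins.
Net gain per m²: Δα = 0.75 − 0.02 = 0.73.
Panel area = 137.905 / 0.73 = 188.9 m².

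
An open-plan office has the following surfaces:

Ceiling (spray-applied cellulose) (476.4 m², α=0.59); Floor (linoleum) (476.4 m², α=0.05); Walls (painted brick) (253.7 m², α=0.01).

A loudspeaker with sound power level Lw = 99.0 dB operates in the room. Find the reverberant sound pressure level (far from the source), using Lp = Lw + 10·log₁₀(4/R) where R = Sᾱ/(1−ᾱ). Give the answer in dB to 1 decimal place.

78.9 dB

Σ(Sᵢαᵢ) = 476.4·0.59 + 476.4·0.05 + 253.7·0.01 = 307.433; total area S = 1206.5 m².
ᾱ = 0.2548, so room constant R = A/(1−ᾱ) = 412.551 m².
Lp = 99.0 + 10·log₁₀(4/412.551) = 99.0 + (-20.13) = 78.9 dB.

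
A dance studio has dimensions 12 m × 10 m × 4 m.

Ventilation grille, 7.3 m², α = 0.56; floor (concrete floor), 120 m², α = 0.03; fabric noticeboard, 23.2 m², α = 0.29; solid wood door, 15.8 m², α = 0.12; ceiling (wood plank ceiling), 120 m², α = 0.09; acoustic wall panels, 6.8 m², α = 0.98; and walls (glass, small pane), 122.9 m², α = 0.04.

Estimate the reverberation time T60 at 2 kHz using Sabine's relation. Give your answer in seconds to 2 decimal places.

Equivalent absorption area: A = 7.3·0.56 + 120·0.03 + 23.2·0.29 + 15.8·0.12 + 120·0.09 + 6.8·0.98 + 122.9·0.04 = 38.692 m².
V = 12·10·4 = 480 m³.
RT60 = 0.161 · V / A = 0.161 × 480 / 38.692 = 2.00 s.

2.00 s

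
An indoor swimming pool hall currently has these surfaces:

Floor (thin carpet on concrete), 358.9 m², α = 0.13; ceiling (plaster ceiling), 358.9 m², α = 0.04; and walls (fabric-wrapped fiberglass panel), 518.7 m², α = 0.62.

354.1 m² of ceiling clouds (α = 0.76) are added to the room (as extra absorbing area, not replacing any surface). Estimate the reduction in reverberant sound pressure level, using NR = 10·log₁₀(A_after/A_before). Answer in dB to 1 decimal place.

2.3 dB

Total absorption A_before = 358.9·0.13 + 358.9·0.04 + 518.7·0.62
  = 46.657 + 14.356 + 321.594 = 382.607 m² sabins.
Treatment contributes 354.1·0.76 = 269.116 sabins.
New total A_after = 651.723 sabins.
NR = 10·log₁₀(651.723/382.607) = 2.3 dB.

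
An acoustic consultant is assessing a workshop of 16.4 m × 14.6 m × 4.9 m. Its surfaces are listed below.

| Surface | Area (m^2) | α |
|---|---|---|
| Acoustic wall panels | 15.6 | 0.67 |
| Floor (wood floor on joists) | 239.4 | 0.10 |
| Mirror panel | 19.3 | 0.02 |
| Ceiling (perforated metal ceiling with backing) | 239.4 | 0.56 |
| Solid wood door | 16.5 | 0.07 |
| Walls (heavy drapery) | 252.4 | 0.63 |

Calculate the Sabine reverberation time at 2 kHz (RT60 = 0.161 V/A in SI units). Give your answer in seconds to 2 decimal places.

0.57 sec

Total absorption A = 15.6·0.67 + 239.4·0.10 + 19.3·0.02 + 239.4·0.56 + 16.5·0.07 + 252.4·0.63
  = 10.452 + 23.940 + 0.386 + 134.064 + 1.155 + 159.012 = 329.009 m^2 sabins.
V = 16.4·14.6·4.9 = 1173.256 m³.
RT60 = 0.161 · V / A = 0.161 × 1173.256 / 329.009 = 0.57 s.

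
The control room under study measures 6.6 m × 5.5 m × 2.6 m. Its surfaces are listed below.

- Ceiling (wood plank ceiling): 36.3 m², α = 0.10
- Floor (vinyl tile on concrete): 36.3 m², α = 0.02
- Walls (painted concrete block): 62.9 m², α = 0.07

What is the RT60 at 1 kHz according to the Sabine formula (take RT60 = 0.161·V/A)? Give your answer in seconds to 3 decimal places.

Summing Sᵢαᵢ: 3.630 + 0.726 + 4.403 → A = 8.759 sabins.
Room volume: 94.38 m³.
Sabine: RT60 = 0.161 × 94.38 / 8.759 = 1.735 s.

1.735 seconds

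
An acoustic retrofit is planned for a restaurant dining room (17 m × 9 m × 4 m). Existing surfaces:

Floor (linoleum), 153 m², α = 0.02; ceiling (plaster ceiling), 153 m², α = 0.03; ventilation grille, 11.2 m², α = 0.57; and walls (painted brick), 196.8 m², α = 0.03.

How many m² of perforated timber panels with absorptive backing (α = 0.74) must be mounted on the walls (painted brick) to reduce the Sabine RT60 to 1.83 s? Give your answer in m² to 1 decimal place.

Summing Sᵢαᵢ: 3.060 + 4.590 + 6.384 + 5.904 → A₁ = 19.938 sabins.
V = 612 m³. Target absorption A₂ = 0.161 × 612 / 1.83 = 53.843 sabins.
Absorption to add: 53.843 − 19.938 = 33.905 sabins.
Each m² of panel replacing the walls (painted brick) adds (0.74 − 0.03) = 0.71 sabins.
Area = ΔA/Δα = 33.905/0.71 = 47.8 m².

47.8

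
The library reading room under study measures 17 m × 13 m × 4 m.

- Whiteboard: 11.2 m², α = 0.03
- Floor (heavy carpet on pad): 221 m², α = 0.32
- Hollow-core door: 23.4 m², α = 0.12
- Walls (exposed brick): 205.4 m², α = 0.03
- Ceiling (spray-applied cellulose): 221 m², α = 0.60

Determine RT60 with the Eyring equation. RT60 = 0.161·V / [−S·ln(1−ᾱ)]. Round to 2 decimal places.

S = Σ Sᵢ = 682.0 m².
Absorption A = 11.2·0.03 + 221·0.32 + 23.4·0.12 + 205.4·0.03 + 221·0.60 = 212.626 sabins.
Mean coefficient ᾱ = A/S = 0.3118.
−S·ln(1−ᾱ) = −682.0 × ln(1 − 0.3118) = 254.847.
V = 17 × 13 × 4 = 884 m³.
T = 0.161·V/[−S·ln(1−ᾱ)] = 0.161·884/254.847 = 0.56 s.

0.56 s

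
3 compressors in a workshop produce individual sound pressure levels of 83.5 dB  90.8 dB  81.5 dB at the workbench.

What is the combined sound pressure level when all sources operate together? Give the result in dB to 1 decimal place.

92.0 dB

Converting to relative power and adding: 10^(83.5/10) + 10^(90.8/10) + 10^(81.5/10) = 1.567e+09.
Combined level = 10 log₁₀(1.567e+09) = 92.0 dB.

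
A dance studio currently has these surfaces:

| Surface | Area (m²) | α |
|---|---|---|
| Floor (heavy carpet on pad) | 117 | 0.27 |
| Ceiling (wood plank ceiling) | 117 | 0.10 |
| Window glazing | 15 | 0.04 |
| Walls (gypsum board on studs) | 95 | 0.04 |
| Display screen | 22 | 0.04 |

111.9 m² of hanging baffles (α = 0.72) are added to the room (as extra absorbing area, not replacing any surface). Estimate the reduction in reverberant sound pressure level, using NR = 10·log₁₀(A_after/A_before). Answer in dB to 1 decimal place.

4.2 dB

Equivalent absorption area: A_before = 117×0.27 + 117×0.10 + 15×0.04 + 95×0.04 + 22×0.04 = 48.570 m².
Added absorption = 111.9 × 0.72 = 80.568 sabins.
A_after = 48.570 + 80.568 = 129.138 sabins.
NR = 10·log₁₀(129.138/48.570) = 4.2 dB.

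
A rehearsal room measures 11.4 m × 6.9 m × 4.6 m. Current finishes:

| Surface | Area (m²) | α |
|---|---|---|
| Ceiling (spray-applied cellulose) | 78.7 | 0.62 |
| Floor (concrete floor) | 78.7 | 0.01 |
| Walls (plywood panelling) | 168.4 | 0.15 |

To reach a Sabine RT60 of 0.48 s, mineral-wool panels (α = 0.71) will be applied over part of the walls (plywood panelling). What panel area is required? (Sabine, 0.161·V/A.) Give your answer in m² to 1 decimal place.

Summing Sᵢαᵢ: 48.794 + 0.787 + 25.260 → A₁ = 74.841 sabins.
V = 361.836 m³. Target absorption A₂ = 0.161 × 361.836 / 0.48 = 121.366 sabins.
ΔA needed = 121.366 − 74.841 = 46.525 sabins.
Net gain per m²: Δα = 0.71 − 0.15 = 0.56.
Panel area = 46.525 / 0.56 = 83.1 m².

83.1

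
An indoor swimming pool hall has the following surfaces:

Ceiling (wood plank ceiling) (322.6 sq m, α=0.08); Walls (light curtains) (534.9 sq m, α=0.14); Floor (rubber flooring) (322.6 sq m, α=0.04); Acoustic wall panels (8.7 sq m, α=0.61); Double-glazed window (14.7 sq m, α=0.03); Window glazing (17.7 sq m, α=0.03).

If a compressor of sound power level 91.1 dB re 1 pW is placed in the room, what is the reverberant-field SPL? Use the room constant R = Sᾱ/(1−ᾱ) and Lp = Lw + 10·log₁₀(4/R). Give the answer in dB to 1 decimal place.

Σ(Sᵢαᵢ) = 322.6·0.08 + 534.9·0.14 + 322.6·0.04 + 8.7·0.61 + 14.7·0.03 + 17.7·0.03 = 119.877; total area S = 1221.2 sq m.
ᾱ = 119.877/1221.2 = 0.0982; R = Sᾱ/(1−ᾱ) = 119.877/(1−0.0982) = 132.931 sq m.
Lp = Lw + 10 log₁₀(4/R) = 91.1 -15.22 = 75.9 dB.

75.9 dB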